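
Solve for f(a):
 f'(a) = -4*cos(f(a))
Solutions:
 f(a) = pi - asin((C1 + exp(8*a))/(C1 - exp(8*a)))
 f(a) = asin((C1 + exp(8*a))/(C1 - exp(8*a)))


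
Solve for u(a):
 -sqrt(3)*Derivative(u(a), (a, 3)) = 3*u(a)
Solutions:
 u(a) = C3*exp(-3^(1/6)*a) + (C1*sin(3^(2/3)*a/2) + C2*cos(3^(2/3)*a/2))*exp(3^(1/6)*a/2)


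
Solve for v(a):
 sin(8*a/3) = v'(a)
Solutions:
 v(a) = C1 - 3*cos(8*a/3)/8


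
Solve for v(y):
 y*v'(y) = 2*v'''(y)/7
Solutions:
 v(y) = C1 + Integral(C2*airyai(2^(2/3)*7^(1/3)*y/2) + C3*airybi(2^(2/3)*7^(1/3)*y/2), y)


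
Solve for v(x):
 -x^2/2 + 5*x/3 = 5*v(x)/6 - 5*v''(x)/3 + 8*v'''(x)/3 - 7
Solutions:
 v(x) = C1*exp(x*(5*5^(2/3)/(12*sqrt(1146) + 407)^(1/3) + 10 + 5^(1/3)*(12*sqrt(1146) + 407)^(1/3))/48)*sin(sqrt(3)*5^(1/3)*x*(-(12*sqrt(1146) + 407)^(1/3) + 5*5^(1/3)/(12*sqrt(1146) + 407)^(1/3))/48) + C2*exp(x*(5*5^(2/3)/(12*sqrt(1146) + 407)^(1/3) + 10 + 5^(1/3)*(12*sqrt(1146) + 407)^(1/3))/48)*cos(sqrt(3)*5^(1/3)*x*(-(12*sqrt(1146) + 407)^(1/3) + 5*5^(1/3)/(12*sqrt(1146) + 407)^(1/3))/48) + C3*exp(x*(-5^(1/3)*(12*sqrt(1146) + 407)^(1/3) - 5*5^(2/3)/(12*sqrt(1146) + 407)^(1/3) + 5)/24) - 3*x^2/5 + 2*x + 6


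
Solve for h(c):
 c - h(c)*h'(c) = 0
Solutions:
 h(c) = -sqrt(C1 + c^2)
 h(c) = sqrt(C1 + c^2)


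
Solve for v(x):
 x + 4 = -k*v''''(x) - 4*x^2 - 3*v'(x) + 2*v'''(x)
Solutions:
 v(x) = C1 + C2*exp(x*(-(sqrt(((81 - 16/k^2)^2 - 256/k^4)/k^2)/2 + 81/(2*k) - 8/k^3)^(1/3) + 2/k - 4/(k^2*(sqrt(((81 - 16/k^2)^2 - 256/k^4)/k^2)/2 + 81/(2*k) - 8/k^3)^(1/3)))/3) + C3*exp(x*((sqrt(((81 - 16/k^2)^2 - 256/k^4)/k^2)/2 + 81/(2*k) - 8/k^3)^(1/3) - sqrt(3)*I*(sqrt(((81 - 16/k^2)^2 - 256/k^4)/k^2)/2 + 81/(2*k) - 8/k^3)^(1/3) + 4/k - 16/(k^2*(-1 + sqrt(3)*I)*(sqrt(((81 - 16/k^2)^2 - 256/k^4)/k^2)/2 + 81/(2*k) - 8/k^3)^(1/3)))/6) + C4*exp(x*((sqrt(((81 - 16/k^2)^2 - 256/k^4)/k^2)/2 + 81/(2*k) - 8/k^3)^(1/3) + sqrt(3)*I*(sqrt(((81 - 16/k^2)^2 - 256/k^4)/k^2)/2 + 81/(2*k) - 8/k^3)^(1/3) + 4/k + 16/(k^2*(1 + sqrt(3)*I)*(sqrt(((81 - 16/k^2)^2 - 256/k^4)/k^2)/2 + 81/(2*k) - 8/k^3)^(1/3)))/6) - 4*x^3/9 - x^2/6 - 28*x/9


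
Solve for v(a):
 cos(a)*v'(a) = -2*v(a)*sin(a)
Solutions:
 v(a) = C1*cos(a)^2


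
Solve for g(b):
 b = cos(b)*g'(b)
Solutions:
 g(b) = C1 + Integral(b/cos(b), b)


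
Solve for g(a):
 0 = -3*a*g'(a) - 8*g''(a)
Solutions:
 g(a) = C1 + C2*erf(sqrt(3)*a/4)


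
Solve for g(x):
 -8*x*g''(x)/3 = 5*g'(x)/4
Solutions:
 g(x) = C1 + C2*x^(17/32)


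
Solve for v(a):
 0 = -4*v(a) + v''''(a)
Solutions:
 v(a) = C1*exp(-sqrt(2)*a) + C2*exp(sqrt(2)*a) + C3*sin(sqrt(2)*a) + C4*cos(sqrt(2)*a)


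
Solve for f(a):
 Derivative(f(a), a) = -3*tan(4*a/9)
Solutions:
 f(a) = C1 + 27*log(cos(4*a/9))/4


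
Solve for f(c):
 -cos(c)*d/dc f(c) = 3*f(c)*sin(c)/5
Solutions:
 f(c) = C1*cos(c)^(3/5)


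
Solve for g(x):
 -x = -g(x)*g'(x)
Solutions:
 g(x) = -sqrt(C1 + x^2)
 g(x) = sqrt(C1 + x^2)


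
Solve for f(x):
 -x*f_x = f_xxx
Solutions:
 f(x) = C1 + Integral(C2*airyai(-x) + C3*airybi(-x), x)


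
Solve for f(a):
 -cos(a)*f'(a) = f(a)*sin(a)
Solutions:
 f(a) = C1*cos(a)


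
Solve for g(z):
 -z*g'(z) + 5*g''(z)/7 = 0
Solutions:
 g(z) = C1 + C2*erfi(sqrt(70)*z/10)


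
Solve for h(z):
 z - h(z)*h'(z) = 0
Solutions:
 h(z) = -sqrt(C1 + z^2)
 h(z) = sqrt(C1 + z^2)


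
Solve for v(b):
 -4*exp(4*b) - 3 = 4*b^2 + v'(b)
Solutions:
 v(b) = C1 - 4*b^3/3 - 3*b - exp(4*b)


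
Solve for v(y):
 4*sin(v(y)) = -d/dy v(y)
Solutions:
 v(y) = -acos((-C1 - exp(8*y))/(C1 - exp(8*y))) + 2*pi
 v(y) = acos((-C1 - exp(8*y))/(C1 - exp(8*y)))


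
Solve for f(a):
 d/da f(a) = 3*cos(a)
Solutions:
 f(a) = C1 + 3*sin(a)


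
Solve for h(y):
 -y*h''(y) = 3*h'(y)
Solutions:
 h(y) = C1 + C2/y^2


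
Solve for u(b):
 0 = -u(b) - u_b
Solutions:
 u(b) = C1*exp(-b)


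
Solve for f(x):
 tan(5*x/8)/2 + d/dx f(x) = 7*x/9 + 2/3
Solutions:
 f(x) = C1 + 7*x^2/18 + 2*x/3 + 4*log(cos(5*x/8))/5


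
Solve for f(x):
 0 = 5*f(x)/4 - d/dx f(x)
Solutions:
 f(x) = C1*exp(5*x/4)


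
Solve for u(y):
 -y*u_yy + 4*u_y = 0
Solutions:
 u(y) = C1 + C2*y^5


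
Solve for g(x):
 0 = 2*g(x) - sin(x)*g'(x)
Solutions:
 g(x) = C1*(cos(x) - 1)/(cos(x) + 1)


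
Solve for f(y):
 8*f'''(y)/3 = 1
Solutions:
 f(y) = C1 + C2*y + C3*y^2 + y^3/16


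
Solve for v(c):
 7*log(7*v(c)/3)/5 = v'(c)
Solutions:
 5*Integral(1/(-log(_y) - log(7) + log(3)), (_y, v(c)))/7 = C1 - c


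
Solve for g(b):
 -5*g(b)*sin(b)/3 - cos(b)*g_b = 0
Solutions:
 g(b) = C1*cos(b)^(5/3)


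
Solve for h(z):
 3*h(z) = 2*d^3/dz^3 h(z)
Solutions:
 h(z) = C3*exp(2^(2/3)*3^(1/3)*z/2) + (C1*sin(2^(2/3)*3^(5/6)*z/4) + C2*cos(2^(2/3)*3^(5/6)*z/4))*exp(-2^(2/3)*3^(1/3)*z/4)


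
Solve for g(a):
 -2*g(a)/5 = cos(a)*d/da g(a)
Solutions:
 g(a) = C1*(sin(a) - 1)^(1/5)/(sin(a) + 1)^(1/5)


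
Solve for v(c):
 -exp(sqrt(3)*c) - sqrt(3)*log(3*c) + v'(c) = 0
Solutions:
 v(c) = C1 + sqrt(3)*c*log(c) + sqrt(3)*c*(-1 + log(3)) + sqrt(3)*exp(sqrt(3)*c)/3


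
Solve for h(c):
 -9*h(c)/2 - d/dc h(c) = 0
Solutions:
 h(c) = C1*exp(-9*c/2)


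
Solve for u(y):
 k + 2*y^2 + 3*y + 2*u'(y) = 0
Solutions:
 u(y) = C1 - k*y/2 - y^3/3 - 3*y^2/4


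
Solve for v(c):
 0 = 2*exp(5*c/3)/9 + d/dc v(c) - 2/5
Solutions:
 v(c) = C1 + 2*c/5 - 2*exp(5*c/3)/15


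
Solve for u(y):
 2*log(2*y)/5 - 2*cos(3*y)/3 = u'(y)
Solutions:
 u(y) = C1 + 2*y*log(y)/5 - 2*y/5 + 2*y*log(2)/5 - 2*sin(3*y)/9


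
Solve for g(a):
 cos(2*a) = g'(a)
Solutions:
 g(a) = C1 + sin(2*a)/2


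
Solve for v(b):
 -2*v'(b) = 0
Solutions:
 v(b) = C1


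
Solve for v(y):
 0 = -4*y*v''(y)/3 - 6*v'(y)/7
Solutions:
 v(y) = C1 + C2*y^(5/14)


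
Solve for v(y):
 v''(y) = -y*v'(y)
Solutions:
 v(y) = C1 + C2*erf(sqrt(2)*y/2)


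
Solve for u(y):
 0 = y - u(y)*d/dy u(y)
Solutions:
 u(y) = -sqrt(C1 + y^2)
 u(y) = sqrt(C1 + y^2)


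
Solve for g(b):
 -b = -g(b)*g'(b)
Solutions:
 g(b) = -sqrt(C1 + b^2)
 g(b) = sqrt(C1 + b^2)


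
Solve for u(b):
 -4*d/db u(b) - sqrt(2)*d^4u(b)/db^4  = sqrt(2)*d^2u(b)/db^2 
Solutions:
 u(b) = C1 + C2*exp(2^(1/6)*3^(1/3)*b*(-2*3^(1/3)/(18 + sqrt(330))^(1/3) + 2^(2/3)*(18 + sqrt(330))^(1/3))/12)*sin(6^(1/6)*b*(6/(18 + sqrt(330))^(1/3) + 6^(2/3)*(18 + sqrt(330))^(1/3))/12) + C3*exp(2^(1/6)*3^(1/3)*b*(-2*3^(1/3)/(18 + sqrt(330))^(1/3) + 2^(2/3)*(18 + sqrt(330))^(1/3))/12)*cos(6^(1/6)*b*(6/(18 + sqrt(330))^(1/3) + 6^(2/3)*(18 + sqrt(330))^(1/3))/12) + C4*exp(-2^(1/6)*3^(1/3)*b*(-2*3^(1/3)/(18 + sqrt(330))^(1/3) + 2^(2/3)*(18 + sqrt(330))^(1/3))/6)


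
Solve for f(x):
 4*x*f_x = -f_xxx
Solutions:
 f(x) = C1 + Integral(C2*airyai(-2^(2/3)*x) + C3*airybi(-2^(2/3)*x), x)


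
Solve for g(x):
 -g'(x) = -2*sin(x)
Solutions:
 g(x) = C1 - 2*cos(x)


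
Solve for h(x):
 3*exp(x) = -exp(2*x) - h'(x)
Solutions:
 h(x) = C1 - exp(2*x)/2 - 3*exp(x)


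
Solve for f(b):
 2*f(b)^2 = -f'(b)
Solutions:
 f(b) = 1/(C1 + 2*b)


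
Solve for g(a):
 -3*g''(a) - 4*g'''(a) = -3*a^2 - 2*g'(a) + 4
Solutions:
 g(a) = C1 + C2*exp(a*(-3 + sqrt(41))/8) + C3*exp(-a*(3 + sqrt(41))/8) - a^3/2 - 9*a^2/4 - 43*a/4


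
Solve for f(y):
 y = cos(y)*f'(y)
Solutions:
 f(y) = C1 + Integral(y/cos(y), y)


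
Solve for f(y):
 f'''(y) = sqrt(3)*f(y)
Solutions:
 f(y) = C3*exp(3^(1/6)*y) + (C1*sin(3^(2/3)*y/2) + C2*cos(3^(2/3)*y/2))*exp(-3^(1/6)*y/2)


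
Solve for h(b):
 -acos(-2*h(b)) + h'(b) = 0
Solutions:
 Integral(1/acos(-2*_y), (_y, h(b))) = C1 + b


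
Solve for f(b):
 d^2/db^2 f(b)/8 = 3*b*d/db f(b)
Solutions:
 f(b) = C1 + C2*erfi(2*sqrt(3)*b)


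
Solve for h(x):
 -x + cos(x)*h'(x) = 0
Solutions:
 h(x) = C1 + Integral(x/cos(x), x)


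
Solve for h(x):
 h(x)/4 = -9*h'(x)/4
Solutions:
 h(x) = C1*exp(-x/9)


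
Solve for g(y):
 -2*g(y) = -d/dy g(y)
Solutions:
 g(y) = C1*exp(2*y)


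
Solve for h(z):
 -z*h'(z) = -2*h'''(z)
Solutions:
 h(z) = C1 + Integral(C2*airyai(2^(2/3)*z/2) + C3*airybi(2^(2/3)*z/2), z)


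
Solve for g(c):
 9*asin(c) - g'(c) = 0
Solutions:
 g(c) = C1 + 9*c*asin(c) + 9*sqrt(1 - c^2)


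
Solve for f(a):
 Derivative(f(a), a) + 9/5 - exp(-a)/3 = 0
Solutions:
 f(a) = C1 - 9*a/5 - exp(-a)/3


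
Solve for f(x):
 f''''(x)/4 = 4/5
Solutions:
 f(x) = C1 + C2*x + C3*x^2 + C4*x^3 + 2*x^4/15


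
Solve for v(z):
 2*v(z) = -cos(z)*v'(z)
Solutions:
 v(z) = C1*(sin(z) - 1)/(sin(z) + 1)


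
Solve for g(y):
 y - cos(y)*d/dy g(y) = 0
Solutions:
 g(y) = C1 + Integral(y/cos(y), y)


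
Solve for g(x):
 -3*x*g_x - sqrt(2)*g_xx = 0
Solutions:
 g(x) = C1 + C2*erf(2^(1/4)*sqrt(3)*x/2)


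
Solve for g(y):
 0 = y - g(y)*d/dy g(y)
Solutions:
 g(y) = -sqrt(C1 + y^2)
 g(y) = sqrt(C1 + y^2)


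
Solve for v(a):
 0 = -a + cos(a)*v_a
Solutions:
 v(a) = C1 + Integral(a/cos(a), a)


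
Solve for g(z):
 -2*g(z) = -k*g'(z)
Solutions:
 g(z) = C1*exp(2*z/k)


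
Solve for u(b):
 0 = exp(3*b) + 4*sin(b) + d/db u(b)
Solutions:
 u(b) = C1 - exp(3*b)/3 + 4*cos(b)


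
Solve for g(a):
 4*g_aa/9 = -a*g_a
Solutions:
 g(a) = C1 + C2*erf(3*sqrt(2)*a/4)


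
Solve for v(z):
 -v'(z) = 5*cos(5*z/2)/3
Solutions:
 v(z) = C1 - 2*sin(5*z/2)/3


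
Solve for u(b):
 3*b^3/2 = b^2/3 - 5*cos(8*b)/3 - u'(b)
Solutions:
 u(b) = C1 - 3*b^4/8 + b^3/9 - 5*sin(8*b)/24


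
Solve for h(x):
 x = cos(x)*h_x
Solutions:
 h(x) = C1 + Integral(x/cos(x), x)


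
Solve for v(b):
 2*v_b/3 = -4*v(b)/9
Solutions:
 v(b) = C1*exp(-2*b/3)


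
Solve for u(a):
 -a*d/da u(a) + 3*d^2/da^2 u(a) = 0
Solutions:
 u(a) = C1 + C2*erfi(sqrt(6)*a/6)


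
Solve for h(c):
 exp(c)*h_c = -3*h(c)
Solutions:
 h(c) = C1*exp(3*exp(-c))


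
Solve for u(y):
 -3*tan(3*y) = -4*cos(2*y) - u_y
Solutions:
 u(y) = C1 - log(cos(3*y)) - 2*sin(2*y)


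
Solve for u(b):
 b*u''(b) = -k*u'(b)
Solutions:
 u(b) = C1 + b^(1 - re(k))*(C2*sin(log(b)*Abs(im(k))) + C3*cos(log(b)*im(k)))


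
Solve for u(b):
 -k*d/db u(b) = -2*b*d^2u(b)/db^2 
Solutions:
 u(b) = C1 + b^(re(k)/2 + 1)*(C2*sin(log(b)*Abs(im(k))/2) + C3*cos(log(b)*im(k)/2))


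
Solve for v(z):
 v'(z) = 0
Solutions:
 v(z) = C1


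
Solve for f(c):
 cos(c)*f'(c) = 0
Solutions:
 f(c) = C1


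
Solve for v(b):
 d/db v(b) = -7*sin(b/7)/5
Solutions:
 v(b) = C1 + 49*cos(b/7)/5


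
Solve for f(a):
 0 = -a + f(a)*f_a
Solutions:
 f(a) = -sqrt(C1 + a^2)
 f(a) = sqrt(C1 + a^2)


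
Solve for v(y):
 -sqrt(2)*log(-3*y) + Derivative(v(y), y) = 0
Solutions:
 v(y) = C1 + sqrt(2)*y*log(-y) + sqrt(2)*y*(-1 + log(3))


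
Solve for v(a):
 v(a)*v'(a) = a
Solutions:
 v(a) = -sqrt(C1 + a^2)
 v(a) = sqrt(C1 + a^2)


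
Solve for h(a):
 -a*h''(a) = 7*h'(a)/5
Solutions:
 h(a) = C1 + C2/a^(2/5)


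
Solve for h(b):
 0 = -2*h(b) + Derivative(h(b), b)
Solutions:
 h(b) = C1*exp(2*b)


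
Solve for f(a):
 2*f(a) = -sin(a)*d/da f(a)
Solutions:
 f(a) = C1*(cos(a) + 1)/(cos(a) - 1)


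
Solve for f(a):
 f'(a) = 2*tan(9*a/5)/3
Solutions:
 f(a) = C1 - 10*log(cos(9*a/5))/27


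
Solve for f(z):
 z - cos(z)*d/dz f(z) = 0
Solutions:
 f(z) = C1 + Integral(z/cos(z), z)


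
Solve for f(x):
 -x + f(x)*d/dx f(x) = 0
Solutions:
 f(x) = -sqrt(C1 + x^2)
 f(x) = sqrt(C1 + x^2)


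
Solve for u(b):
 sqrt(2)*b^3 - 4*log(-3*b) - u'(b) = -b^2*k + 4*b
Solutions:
 u(b) = C1 + sqrt(2)*b^4/4 + b^3*k/3 - 2*b^2 - 4*b*log(-b) + 4*b*(1 - log(3))


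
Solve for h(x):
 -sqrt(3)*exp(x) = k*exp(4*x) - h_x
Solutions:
 h(x) = C1 + k*exp(4*x)/4 + sqrt(3)*exp(x)


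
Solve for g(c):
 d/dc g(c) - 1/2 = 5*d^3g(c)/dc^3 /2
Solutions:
 g(c) = C1 + C2*exp(-sqrt(10)*c/5) + C3*exp(sqrt(10)*c/5) + c/2


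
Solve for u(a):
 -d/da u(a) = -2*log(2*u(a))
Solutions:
 -Integral(1/(log(_y) + log(2)), (_y, u(a)))/2 = C1 - a


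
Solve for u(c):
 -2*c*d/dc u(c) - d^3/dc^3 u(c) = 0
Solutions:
 u(c) = C1 + Integral(C2*airyai(-2^(1/3)*c) + C3*airybi(-2^(1/3)*c), c)


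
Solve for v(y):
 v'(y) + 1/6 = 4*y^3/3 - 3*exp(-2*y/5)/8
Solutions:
 v(y) = C1 + y^4/3 - y/6 + 15*exp(-2*y/5)/16


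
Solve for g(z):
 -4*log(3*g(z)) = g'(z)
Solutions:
 Integral(1/(log(_y) + log(3)), (_y, g(z)))/4 = C1 - z


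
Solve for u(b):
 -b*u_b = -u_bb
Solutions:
 u(b) = C1 + C2*erfi(sqrt(2)*b/2)


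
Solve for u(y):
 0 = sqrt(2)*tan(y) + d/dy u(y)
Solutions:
 u(y) = C1 + sqrt(2)*log(cos(y))


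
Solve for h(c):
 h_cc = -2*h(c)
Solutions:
 h(c) = C1*sin(sqrt(2)*c) + C2*cos(sqrt(2)*c)


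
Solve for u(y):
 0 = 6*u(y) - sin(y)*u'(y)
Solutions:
 u(y) = C1*(cos(y)^3 - 3*cos(y)^2 + 3*cos(y) - 1)/(cos(y)^3 + 3*cos(y)^2 + 3*cos(y) + 1)


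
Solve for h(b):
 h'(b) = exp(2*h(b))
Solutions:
 h(b) = log(-sqrt(-1/(C1 + b))) - log(2)/2
 h(b) = log(-1/(C1 + b))/2 - log(2)/2


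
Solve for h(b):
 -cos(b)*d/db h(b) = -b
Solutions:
 h(b) = C1 + Integral(b/cos(b), b)


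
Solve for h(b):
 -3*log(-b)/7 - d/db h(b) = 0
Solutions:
 h(b) = C1 - 3*b*log(-b)/7 + 3*b/7


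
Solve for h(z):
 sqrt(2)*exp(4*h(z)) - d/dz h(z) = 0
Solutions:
 h(z) = log(-(-1/(C1 + 4*sqrt(2)*z))^(1/4))
 h(z) = log(-1/(C1 + 4*sqrt(2)*z))/4
 h(z) = log(-I*(-1/(C1 + 4*sqrt(2)*z))^(1/4))
 h(z) = log(I*(-1/(C1 + 4*sqrt(2)*z))^(1/4))


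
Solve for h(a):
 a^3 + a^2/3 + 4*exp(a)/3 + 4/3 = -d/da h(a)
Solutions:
 h(a) = C1 - a^4/4 - a^3/9 - 4*a/3 - 4*exp(a)/3


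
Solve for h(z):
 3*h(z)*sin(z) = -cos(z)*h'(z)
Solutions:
 h(z) = C1*cos(z)^3


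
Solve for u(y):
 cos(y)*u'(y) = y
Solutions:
 u(y) = C1 + Integral(y/cos(y), y)


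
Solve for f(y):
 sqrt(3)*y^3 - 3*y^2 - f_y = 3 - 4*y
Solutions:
 f(y) = C1 + sqrt(3)*y^4/4 - y^3 + 2*y^2 - 3*y


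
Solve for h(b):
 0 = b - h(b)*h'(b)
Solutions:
 h(b) = -sqrt(C1 + b^2)
 h(b) = sqrt(C1 + b^2)


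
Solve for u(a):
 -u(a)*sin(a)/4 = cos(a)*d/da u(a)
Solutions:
 u(a) = C1*cos(a)^(1/4)


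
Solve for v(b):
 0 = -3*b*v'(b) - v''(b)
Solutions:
 v(b) = C1 + C2*erf(sqrt(6)*b/2)


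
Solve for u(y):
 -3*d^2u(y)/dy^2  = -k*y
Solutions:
 u(y) = C1 + C2*y + k*y^3/18


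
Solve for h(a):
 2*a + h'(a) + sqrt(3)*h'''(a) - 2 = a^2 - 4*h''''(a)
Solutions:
 h(a) = C1 + C2*exp(a*(-2*sqrt(3) + 3^(2/3)/(sqrt(3) + 72 + sqrt(-3 + (sqrt(3) + 72)^2))^(1/3) + 3^(1/3)*(sqrt(3) + 72 + sqrt(-3 + (sqrt(3) + 72)^2))^(1/3))/24)*sin(3^(1/6)*a*(-3^(2/3)*(sqrt(3) + 72 + sqrt(-3 + (sqrt(3) + 72)^2))^(1/3) + 3/(sqrt(3) + 72 + sqrt(-3 + (sqrt(3) + 72)^2))^(1/3))/24) + C3*exp(a*(-2*sqrt(3) + 3^(2/3)/(sqrt(3) + 72 + sqrt(-3 + (sqrt(3) + 72)^2))^(1/3) + 3^(1/3)*(sqrt(3) + 72 + sqrt(-3 + (sqrt(3) + 72)^2))^(1/3))/24)*cos(3^(1/6)*a*(-3^(2/3)*(sqrt(3) + 72 + sqrt(-3 + (sqrt(3) + 72)^2))^(1/3) + 3/(sqrt(3) + 72 + sqrt(-3 + (sqrt(3) + 72)^2))^(1/3))/24) + C4*exp(-a*(3^(2/3)/(sqrt(3) + 72 + sqrt(-3 + (sqrt(3) + 72)^2))^(1/3) + sqrt(3) + 3^(1/3)*(sqrt(3) + 72 + sqrt(-3 + (sqrt(3) + 72)^2))^(1/3))/12) + a^3/3 - a^2 - 2*sqrt(3)*a + 2*a


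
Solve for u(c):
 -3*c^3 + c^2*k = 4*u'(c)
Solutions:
 u(c) = C1 - 3*c^4/16 + c^3*k/12


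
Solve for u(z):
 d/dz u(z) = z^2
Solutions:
 u(z) = C1 + z^3/3


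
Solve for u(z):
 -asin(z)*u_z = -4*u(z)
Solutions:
 u(z) = C1*exp(4*Integral(1/asin(z), z))


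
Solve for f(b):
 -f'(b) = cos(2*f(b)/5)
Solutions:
 b - 5*log(sin(2*f(b)/5) - 1)/4 + 5*log(sin(2*f(b)/5) + 1)/4 = C1


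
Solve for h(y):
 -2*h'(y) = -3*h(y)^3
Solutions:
 h(y) = -sqrt(-1/(C1 + 3*y))
 h(y) = sqrt(-1/(C1 + 3*y))


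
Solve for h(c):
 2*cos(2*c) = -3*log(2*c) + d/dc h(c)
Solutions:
 h(c) = C1 + 3*c*log(c) - 3*c + 3*c*log(2) + sin(2*c)


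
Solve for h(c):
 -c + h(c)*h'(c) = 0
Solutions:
 h(c) = -sqrt(C1 + c^2)
 h(c) = sqrt(C1 + c^2)


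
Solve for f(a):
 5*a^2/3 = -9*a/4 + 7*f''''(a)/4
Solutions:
 f(a) = C1 + C2*a + C3*a^2 + C4*a^3 + a^6/378 + 3*a^5/280


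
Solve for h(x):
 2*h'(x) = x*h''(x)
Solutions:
 h(x) = C1 + C2*x^3


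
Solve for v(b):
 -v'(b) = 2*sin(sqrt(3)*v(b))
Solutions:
 v(b) = sqrt(3)*(-acos((-exp(2*sqrt(3)*C1) - exp(4*sqrt(3)*b))/(exp(2*sqrt(3)*C1) - exp(4*sqrt(3)*b))) + 2*pi)/3
 v(b) = sqrt(3)*acos((-exp(2*sqrt(3)*C1) - exp(4*sqrt(3)*b))/(exp(2*sqrt(3)*C1) - exp(4*sqrt(3)*b)))/3


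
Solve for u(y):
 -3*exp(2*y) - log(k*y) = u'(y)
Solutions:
 u(y) = C1 - y*log(k*y) + y - 3*exp(2*y)/2


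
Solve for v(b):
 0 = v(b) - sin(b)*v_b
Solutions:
 v(b) = C1*sqrt(cos(b) - 1)/sqrt(cos(b) + 1)


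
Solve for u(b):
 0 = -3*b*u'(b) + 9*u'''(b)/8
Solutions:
 u(b) = C1 + Integral(C2*airyai(2*3^(2/3)*b/3) + C3*airybi(2*3^(2/3)*b/3), b)


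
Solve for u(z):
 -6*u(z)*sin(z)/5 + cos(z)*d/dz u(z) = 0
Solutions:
 u(z) = C1/cos(z)^(6/5)


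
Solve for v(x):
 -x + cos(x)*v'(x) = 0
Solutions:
 v(x) = C1 + Integral(x/cos(x), x)


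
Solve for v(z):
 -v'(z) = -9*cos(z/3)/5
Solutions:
 v(z) = C1 + 27*sin(z/3)/5


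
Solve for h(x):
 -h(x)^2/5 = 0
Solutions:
 h(x) = 0


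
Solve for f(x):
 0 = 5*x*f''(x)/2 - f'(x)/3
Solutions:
 f(x) = C1 + C2*x^(17/15)


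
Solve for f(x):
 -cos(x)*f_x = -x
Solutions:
 f(x) = C1 + Integral(x/cos(x), x)


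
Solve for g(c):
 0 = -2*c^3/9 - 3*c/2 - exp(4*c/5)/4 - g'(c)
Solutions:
 g(c) = C1 - c^4/18 - 3*c^2/4 - 5*exp(4*c/5)/16


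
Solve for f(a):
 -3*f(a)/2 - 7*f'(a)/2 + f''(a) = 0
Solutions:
 f(a) = C1*exp(a*(7 - sqrt(73))/4) + C2*exp(a*(7 + sqrt(73))/4)


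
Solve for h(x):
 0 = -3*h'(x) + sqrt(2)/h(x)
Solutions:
 h(x) = -sqrt(C1 + 6*sqrt(2)*x)/3
 h(x) = sqrt(C1 + 6*sqrt(2)*x)/3


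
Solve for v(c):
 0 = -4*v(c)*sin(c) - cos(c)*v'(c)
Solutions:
 v(c) = C1*cos(c)^4


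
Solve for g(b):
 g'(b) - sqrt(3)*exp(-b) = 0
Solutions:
 g(b) = C1 - sqrt(3)*exp(-b)


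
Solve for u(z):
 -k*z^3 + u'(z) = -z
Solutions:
 u(z) = C1 + k*z^4/4 - z^2/2


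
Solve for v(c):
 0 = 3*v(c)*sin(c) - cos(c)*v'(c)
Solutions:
 v(c) = C1/cos(c)^3


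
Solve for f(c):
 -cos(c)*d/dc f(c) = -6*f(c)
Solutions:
 f(c) = C1*(sin(c)^3 + 3*sin(c)^2 + 3*sin(c) + 1)/(sin(c)^3 - 3*sin(c)^2 + 3*sin(c) - 1)


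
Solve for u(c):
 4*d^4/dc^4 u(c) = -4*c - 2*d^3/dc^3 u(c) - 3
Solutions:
 u(c) = C1 + C2*c + C3*c^2 + C4*exp(-c/2) - c^4/12 + 5*c^3/12


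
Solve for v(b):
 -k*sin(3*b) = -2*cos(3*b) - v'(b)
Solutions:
 v(b) = C1 - k*cos(3*b)/3 - 2*sin(3*b)/3


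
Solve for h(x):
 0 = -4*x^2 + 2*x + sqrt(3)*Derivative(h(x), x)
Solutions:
 h(x) = C1 + 4*sqrt(3)*x^3/9 - sqrt(3)*x^2/3


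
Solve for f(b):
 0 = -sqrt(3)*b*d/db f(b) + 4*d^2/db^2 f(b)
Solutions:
 f(b) = C1 + C2*erfi(sqrt(2)*3^(1/4)*b/4)


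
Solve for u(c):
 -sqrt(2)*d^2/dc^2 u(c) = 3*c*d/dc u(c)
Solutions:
 u(c) = C1 + C2*erf(2^(1/4)*sqrt(3)*c/2)


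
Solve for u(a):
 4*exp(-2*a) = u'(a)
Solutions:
 u(a) = C1 - 2*exp(-2*a)


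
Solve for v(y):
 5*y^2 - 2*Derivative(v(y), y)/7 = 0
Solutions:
 v(y) = C1 + 35*y^3/6


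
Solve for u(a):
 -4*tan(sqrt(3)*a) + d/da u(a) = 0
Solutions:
 u(a) = C1 - 4*sqrt(3)*log(cos(sqrt(3)*a))/3


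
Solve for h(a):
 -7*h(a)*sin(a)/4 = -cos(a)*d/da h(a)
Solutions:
 h(a) = C1/cos(a)^(7/4)


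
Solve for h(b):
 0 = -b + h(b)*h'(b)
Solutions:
 h(b) = -sqrt(C1 + b^2)
 h(b) = sqrt(C1 + b^2)


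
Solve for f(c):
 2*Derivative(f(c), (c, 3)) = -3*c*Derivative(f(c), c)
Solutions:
 f(c) = C1 + Integral(C2*airyai(-2^(2/3)*3^(1/3)*c/2) + C3*airybi(-2^(2/3)*3^(1/3)*c/2), c)


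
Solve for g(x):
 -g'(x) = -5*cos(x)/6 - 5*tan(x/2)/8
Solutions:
 g(x) = C1 - 5*log(cos(x/2))/4 + 5*sin(x)/6


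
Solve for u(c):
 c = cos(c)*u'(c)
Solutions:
 u(c) = C1 + Integral(c/cos(c), c)


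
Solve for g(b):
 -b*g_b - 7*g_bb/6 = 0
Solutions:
 g(b) = C1 + C2*erf(sqrt(21)*b/7)


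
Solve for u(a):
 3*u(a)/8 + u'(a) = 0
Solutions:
 u(a) = C1*exp(-3*a/8)


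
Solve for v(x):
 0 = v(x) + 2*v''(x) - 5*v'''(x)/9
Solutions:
 v(x) = C1*exp(x*(-4*3^(2/3) - 3*3^(1/3) + 12)/10)*sin(3*3^(1/6)*x*(4 - 3^(2/3))/10) + C2*exp(x*(-4*3^(2/3) - 3*3^(1/3) + 12)/10)*cos(3*3^(1/6)*x*(4 - 3^(2/3))/10) + C3*exp(x*(3*3^(1/3) + 6 + 4*3^(2/3))/5)


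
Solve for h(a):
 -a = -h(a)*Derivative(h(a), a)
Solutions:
 h(a) = -sqrt(C1 + a^2)
 h(a) = sqrt(C1 + a^2)


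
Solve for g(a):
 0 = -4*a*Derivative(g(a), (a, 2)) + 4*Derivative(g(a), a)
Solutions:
 g(a) = C1 + C2*a^2


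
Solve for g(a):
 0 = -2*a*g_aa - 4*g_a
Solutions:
 g(a) = C1 + C2/a


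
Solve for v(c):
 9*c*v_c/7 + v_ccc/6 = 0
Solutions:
 v(c) = C1 + Integral(C2*airyai(-3*2^(1/3)*7^(2/3)*c/7) + C3*airybi(-3*2^(1/3)*7^(2/3)*c/7), c)


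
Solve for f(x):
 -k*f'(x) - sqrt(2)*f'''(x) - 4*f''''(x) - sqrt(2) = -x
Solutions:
 f(x) = C1 + C2*exp(-x*(2^(1/3)*(108*k + sqrt((108*k + sqrt(2))^2 - 2) + sqrt(2))^(1/3) + sqrt(2) + 2^(2/3)/(108*k + sqrt((108*k + sqrt(2))^2 - 2) + sqrt(2))^(1/3))/12) + C3*exp(x*(2^(1/3)*(108*k + sqrt((108*k + sqrt(2))^2 - 2) + sqrt(2))^(1/3) - 2^(1/3)*sqrt(3)*I*(108*k + sqrt((108*k + sqrt(2))^2 - 2) + sqrt(2))^(1/3) - 2*sqrt(2) - 4*2^(2/3)/((-1 + sqrt(3)*I)*(108*k + sqrt((108*k + sqrt(2))^2 - 2) + sqrt(2))^(1/3)))/24) + C4*exp(x*(2^(1/3)*(108*k + sqrt((108*k + sqrt(2))^2 - 2) + sqrt(2))^(1/3) + 2^(1/3)*sqrt(3)*I*(108*k + sqrt((108*k + sqrt(2))^2 - 2) + sqrt(2))^(1/3) - 2*sqrt(2) + 4*2^(2/3)/((1 + sqrt(3)*I)*(108*k + sqrt((108*k + sqrt(2))^2 - 2) + sqrt(2))^(1/3)))/24) + x^2/(2*k) - sqrt(2)*x/k


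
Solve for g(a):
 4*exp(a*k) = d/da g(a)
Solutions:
 g(a) = C1 + 4*exp(a*k)/k


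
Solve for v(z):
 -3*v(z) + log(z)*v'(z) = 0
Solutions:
 v(z) = C1*exp(3*li(z))


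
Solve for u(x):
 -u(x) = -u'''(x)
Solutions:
 u(x) = C3*exp(x) + (C1*sin(sqrt(3)*x/2) + C2*cos(sqrt(3)*x/2))*exp(-x/2)


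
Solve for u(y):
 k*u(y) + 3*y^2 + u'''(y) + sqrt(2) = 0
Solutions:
 u(y) = C1*exp(y*(-k)^(1/3)) + C2*exp(y*(-k)^(1/3)*(-1 + sqrt(3)*I)/2) + C3*exp(-y*(-k)^(1/3)*(1 + sqrt(3)*I)/2) - 3*y^2/k - sqrt(2)/k


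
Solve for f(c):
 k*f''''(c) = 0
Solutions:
 f(c) = C1 + C2*c + C3*c^2 + C4*c^3


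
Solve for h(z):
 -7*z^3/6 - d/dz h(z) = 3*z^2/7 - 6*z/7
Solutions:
 h(z) = C1 - 7*z^4/24 - z^3/7 + 3*z^2/7


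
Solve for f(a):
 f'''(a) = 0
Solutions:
 f(a) = C1 + C2*a + C3*a^2


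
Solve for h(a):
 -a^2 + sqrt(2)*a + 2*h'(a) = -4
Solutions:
 h(a) = C1 + a^3/6 - sqrt(2)*a^2/4 - 2*a


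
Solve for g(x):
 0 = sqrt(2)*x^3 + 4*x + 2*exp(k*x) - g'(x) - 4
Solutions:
 g(x) = C1 + sqrt(2)*x^4/4 + 2*x^2 - 4*x + 2*exp(k*x)/k


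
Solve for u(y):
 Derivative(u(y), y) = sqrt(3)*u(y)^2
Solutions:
 u(y) = -1/(C1 + sqrt(3)*y)


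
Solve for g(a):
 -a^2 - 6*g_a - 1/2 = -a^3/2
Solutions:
 g(a) = C1 + a^4/48 - a^3/18 - a/12


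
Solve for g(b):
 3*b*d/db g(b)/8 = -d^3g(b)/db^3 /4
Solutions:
 g(b) = C1 + Integral(C2*airyai(-2^(2/3)*3^(1/3)*b/2) + C3*airybi(-2^(2/3)*3^(1/3)*b/2), b)


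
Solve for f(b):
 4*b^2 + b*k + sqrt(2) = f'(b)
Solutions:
 f(b) = C1 + 4*b^3/3 + b^2*k/2 + sqrt(2)*b


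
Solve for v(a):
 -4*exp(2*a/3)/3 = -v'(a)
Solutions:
 v(a) = C1 + 2*exp(2*a/3)


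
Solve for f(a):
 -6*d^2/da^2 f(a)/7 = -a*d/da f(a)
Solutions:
 f(a) = C1 + C2*erfi(sqrt(21)*a/6)


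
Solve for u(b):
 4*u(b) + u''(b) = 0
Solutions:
 u(b) = C1*sin(2*b) + C2*cos(2*b)


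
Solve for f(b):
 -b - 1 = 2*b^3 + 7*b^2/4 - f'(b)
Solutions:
 f(b) = C1 + b^4/2 + 7*b^3/12 + b^2/2 + b


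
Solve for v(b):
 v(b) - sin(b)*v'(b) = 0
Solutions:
 v(b) = C1*sqrt(cos(b) - 1)/sqrt(cos(b) + 1)


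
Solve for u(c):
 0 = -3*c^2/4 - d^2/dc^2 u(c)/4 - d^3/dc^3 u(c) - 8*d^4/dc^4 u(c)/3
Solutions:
 u(c) = C1 + C2*c - c^4/4 + 4*c^3 - 16*c^2 + (C3*sin(sqrt(15)*c/16) + C4*cos(sqrt(15)*c/16))*exp(-3*c/16)


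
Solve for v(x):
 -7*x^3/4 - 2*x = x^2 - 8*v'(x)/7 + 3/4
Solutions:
 v(x) = C1 + 49*x^4/128 + 7*x^3/24 + 7*x^2/8 + 21*x/32


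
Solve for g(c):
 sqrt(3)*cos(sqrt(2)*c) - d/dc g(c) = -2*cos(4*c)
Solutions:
 g(c) = C1 + sin(4*c)/2 + sqrt(6)*sin(sqrt(2)*c)/2


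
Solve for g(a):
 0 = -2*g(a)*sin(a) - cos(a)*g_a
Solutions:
 g(a) = C1*cos(a)^2


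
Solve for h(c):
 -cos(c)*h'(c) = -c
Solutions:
 h(c) = C1 + Integral(c/cos(c), c)


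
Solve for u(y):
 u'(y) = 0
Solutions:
 u(y) = C1


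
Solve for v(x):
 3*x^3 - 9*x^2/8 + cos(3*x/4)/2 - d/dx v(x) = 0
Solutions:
 v(x) = C1 + 3*x^4/4 - 3*x^3/8 + 2*sin(3*x/4)/3


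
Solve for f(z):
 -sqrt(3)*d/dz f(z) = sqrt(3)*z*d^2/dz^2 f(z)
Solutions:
 f(z) = C1 + C2*log(z)


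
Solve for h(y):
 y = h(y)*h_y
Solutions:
 h(y) = -sqrt(C1 + y^2)
 h(y) = sqrt(C1 + y^2)


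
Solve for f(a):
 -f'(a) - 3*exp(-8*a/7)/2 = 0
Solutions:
 f(a) = C1 + 21*exp(-8*a/7)/16


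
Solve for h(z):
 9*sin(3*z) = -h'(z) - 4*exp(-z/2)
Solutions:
 h(z) = C1 + 3*cos(3*z) + 8*exp(-z/2)


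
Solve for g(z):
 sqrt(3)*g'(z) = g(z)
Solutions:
 g(z) = C1*exp(sqrt(3)*z/3)


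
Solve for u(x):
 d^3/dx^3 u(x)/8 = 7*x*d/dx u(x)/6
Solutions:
 u(x) = C1 + Integral(C2*airyai(28^(1/3)*3^(2/3)*x/3) + C3*airybi(28^(1/3)*3^(2/3)*x/3), x)


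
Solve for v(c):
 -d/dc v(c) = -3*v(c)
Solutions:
 v(c) = C1*exp(3*c)


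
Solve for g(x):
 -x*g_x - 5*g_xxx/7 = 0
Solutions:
 g(x) = C1 + Integral(C2*airyai(-5^(2/3)*7^(1/3)*x/5) + C3*airybi(-5^(2/3)*7^(1/3)*x/5), x)


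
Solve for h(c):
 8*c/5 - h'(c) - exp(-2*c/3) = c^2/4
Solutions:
 h(c) = C1 - c^3/12 + 4*c^2/5 + 3*exp(-2*c/3)/2


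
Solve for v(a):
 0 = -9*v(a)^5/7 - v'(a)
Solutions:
 v(a) = -7^(1/4)*(1/(C1 + 36*a))^(1/4)
 v(a) = 7^(1/4)*(1/(C1 + 36*a))^(1/4)
 v(a) = -7^(1/4)*I*(1/(C1 + 36*a))^(1/4)
 v(a) = 7^(1/4)*I*(1/(C1 + 36*a))^(1/4)


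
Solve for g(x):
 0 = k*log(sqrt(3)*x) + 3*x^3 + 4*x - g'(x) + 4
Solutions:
 g(x) = C1 + k*x*log(x) - k*x + k*x*log(3)/2 + 3*x^4/4 + 2*x^2 + 4*x


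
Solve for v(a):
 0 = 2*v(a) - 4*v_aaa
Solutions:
 v(a) = C3*exp(2^(2/3)*a/2) + (C1*sin(2^(2/3)*sqrt(3)*a/4) + C2*cos(2^(2/3)*sqrt(3)*a/4))*exp(-2^(2/3)*a/4)


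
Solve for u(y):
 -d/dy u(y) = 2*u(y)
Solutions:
 u(y) = C1*exp(-2*y)


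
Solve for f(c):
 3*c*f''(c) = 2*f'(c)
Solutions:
 f(c) = C1 + C2*c^(5/3)


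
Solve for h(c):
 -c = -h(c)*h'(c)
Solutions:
 h(c) = -sqrt(C1 + c^2)
 h(c) = sqrt(C1 + c^2)


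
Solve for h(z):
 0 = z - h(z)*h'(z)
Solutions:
 h(z) = -sqrt(C1 + z^2)
 h(z) = sqrt(C1 + z^2)


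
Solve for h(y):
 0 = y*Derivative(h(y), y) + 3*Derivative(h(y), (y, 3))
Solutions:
 h(y) = C1 + Integral(C2*airyai(-3^(2/3)*y/3) + C3*airybi(-3^(2/3)*y/3), y)


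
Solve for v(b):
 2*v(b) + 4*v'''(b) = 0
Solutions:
 v(b) = C3*exp(-2^(2/3)*b/2) + (C1*sin(2^(2/3)*sqrt(3)*b/4) + C2*cos(2^(2/3)*sqrt(3)*b/4))*exp(2^(2/3)*b/4)


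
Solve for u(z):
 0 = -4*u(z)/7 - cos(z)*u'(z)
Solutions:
 u(z) = C1*(sin(z) - 1)^(2/7)/(sin(z) + 1)^(2/7)


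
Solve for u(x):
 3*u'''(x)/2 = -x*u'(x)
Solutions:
 u(x) = C1 + Integral(C2*airyai(-2^(1/3)*3^(2/3)*x/3) + C3*airybi(-2^(1/3)*3^(2/3)*x/3), x)


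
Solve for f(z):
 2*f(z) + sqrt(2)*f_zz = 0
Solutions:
 f(z) = C1*sin(2^(1/4)*z) + C2*cos(2^(1/4)*z)


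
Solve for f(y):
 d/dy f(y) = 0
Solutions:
 f(y) = C1


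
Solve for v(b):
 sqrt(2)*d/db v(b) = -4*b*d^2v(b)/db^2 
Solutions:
 v(b) = C1 + C2*b^(1 - sqrt(2)/4)


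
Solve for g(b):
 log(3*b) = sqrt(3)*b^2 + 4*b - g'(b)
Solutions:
 g(b) = C1 + sqrt(3)*b^3/3 + 2*b^2 - b*log(b) - b*log(3) + b


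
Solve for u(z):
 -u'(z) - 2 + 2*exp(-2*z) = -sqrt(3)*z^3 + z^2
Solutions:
 u(z) = C1 + sqrt(3)*z^4/4 - z^3/3 - 2*z - exp(-2*z)


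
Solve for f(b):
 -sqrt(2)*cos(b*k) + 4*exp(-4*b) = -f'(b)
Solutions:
 f(b) = C1 + exp(-4*b) + sqrt(2)*sin(b*k)/k


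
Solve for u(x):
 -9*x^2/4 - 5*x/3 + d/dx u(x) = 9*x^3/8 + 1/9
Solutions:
 u(x) = C1 + 9*x^4/32 + 3*x^3/4 + 5*x^2/6 + x/9


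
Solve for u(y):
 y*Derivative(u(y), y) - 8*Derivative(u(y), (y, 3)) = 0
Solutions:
 u(y) = C1 + Integral(C2*airyai(y/2) + C3*airybi(y/2), y)


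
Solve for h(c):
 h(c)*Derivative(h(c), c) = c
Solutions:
 h(c) = -sqrt(C1 + c^2)
 h(c) = sqrt(C1 + c^2)


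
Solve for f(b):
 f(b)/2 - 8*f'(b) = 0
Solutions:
 f(b) = C1*exp(b/16)


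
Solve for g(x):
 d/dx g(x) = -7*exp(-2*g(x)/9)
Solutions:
 g(x) = 9*log(-sqrt(C1 - 7*x)) - 9*log(3) + 9*log(2)/2
 g(x) = 9*log(C1 - 7*x)/2 - 9*log(3) + 9*log(2)/2


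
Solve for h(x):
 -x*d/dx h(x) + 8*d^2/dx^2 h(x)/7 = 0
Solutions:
 h(x) = C1 + C2*erfi(sqrt(7)*x/4)


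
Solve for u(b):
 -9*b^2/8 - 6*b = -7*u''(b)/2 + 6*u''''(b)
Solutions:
 u(b) = C1 + C2*b + C3*exp(-sqrt(21)*b/6) + C4*exp(sqrt(21)*b/6) + 3*b^4/112 + 2*b^3/7 + 27*b^2/49


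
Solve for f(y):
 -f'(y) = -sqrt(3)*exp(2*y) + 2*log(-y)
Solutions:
 f(y) = C1 - 2*y*log(-y) + 2*y + sqrt(3)*exp(2*y)/2


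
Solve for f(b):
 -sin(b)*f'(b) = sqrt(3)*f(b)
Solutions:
 f(b) = C1*(cos(b) + 1)^(sqrt(3)/2)/(cos(b) - 1)^(sqrt(3)/2)


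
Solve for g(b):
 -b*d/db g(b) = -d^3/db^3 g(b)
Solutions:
 g(b) = C1 + Integral(C2*airyai(b) + C3*airybi(b), b)


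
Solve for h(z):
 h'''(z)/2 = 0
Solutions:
 h(z) = C1 + C2*z + C3*z^2


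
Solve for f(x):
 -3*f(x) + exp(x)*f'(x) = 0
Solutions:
 f(x) = C1*exp(-3*exp(-x))


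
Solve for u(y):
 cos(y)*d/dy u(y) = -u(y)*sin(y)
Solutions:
 u(y) = C1*cos(y)


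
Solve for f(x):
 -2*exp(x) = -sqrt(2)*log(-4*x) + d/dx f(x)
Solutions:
 f(x) = C1 + sqrt(2)*x*log(-x) + sqrt(2)*x*(-1 + 2*log(2)) - 2*exp(x)


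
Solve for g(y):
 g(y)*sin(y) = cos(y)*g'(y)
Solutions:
 g(y) = C1/cos(y)


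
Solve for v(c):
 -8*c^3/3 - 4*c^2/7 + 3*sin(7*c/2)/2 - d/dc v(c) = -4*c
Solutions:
 v(c) = C1 - 2*c^4/3 - 4*c^3/21 + 2*c^2 - 3*cos(7*c/2)/7


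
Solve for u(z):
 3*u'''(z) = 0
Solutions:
 u(z) = C1 + C2*z + C3*z^2


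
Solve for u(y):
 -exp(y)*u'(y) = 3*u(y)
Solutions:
 u(y) = C1*exp(3*exp(-y))


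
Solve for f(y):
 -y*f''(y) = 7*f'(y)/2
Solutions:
 f(y) = C1 + C2/y^(5/2)


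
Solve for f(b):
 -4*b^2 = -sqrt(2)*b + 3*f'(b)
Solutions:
 f(b) = C1 - 4*b^3/9 + sqrt(2)*b^2/6


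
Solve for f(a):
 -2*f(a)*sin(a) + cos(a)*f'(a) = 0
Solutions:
 f(a) = C1/cos(a)^2


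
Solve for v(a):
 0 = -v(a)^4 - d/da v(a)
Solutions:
 v(a) = (-3^(2/3) - 3*3^(1/6)*I)*(1/(C1 + a))^(1/3)/6
 v(a) = (-3^(2/3) + 3*3^(1/6)*I)*(1/(C1 + a))^(1/3)/6
 v(a) = (1/(C1 + 3*a))^(1/3)


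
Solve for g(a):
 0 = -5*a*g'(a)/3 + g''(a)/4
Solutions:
 g(a) = C1 + C2*erfi(sqrt(30)*a/3)


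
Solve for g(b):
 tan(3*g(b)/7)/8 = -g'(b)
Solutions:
 g(b) = -7*asin(C1*exp(-3*b/56))/3 + 7*pi/3
 g(b) = 7*asin(C1*exp(-3*b/56))/3


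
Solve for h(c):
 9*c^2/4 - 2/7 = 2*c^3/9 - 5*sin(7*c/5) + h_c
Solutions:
 h(c) = C1 - c^4/18 + 3*c^3/4 - 2*c/7 - 25*cos(7*c/5)/7


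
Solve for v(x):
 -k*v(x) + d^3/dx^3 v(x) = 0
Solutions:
 v(x) = C1*exp(k^(1/3)*x) + C2*exp(k^(1/3)*x*(-1 + sqrt(3)*I)/2) + C3*exp(-k^(1/3)*x*(1 + sqrt(3)*I)/2)


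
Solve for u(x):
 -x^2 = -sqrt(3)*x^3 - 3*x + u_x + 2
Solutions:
 u(x) = C1 + sqrt(3)*x^4/4 - x^3/3 + 3*x^2/2 - 2*x


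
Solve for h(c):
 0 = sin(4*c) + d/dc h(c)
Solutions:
 h(c) = C1 + cos(4*c)/4


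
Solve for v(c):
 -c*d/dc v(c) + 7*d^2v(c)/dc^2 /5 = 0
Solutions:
 v(c) = C1 + C2*erfi(sqrt(70)*c/14)


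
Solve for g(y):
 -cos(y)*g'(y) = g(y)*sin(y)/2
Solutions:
 g(y) = C1*sqrt(cos(y))


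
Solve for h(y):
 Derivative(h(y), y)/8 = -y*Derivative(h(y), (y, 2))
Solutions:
 h(y) = C1 + C2*y^(7/8)


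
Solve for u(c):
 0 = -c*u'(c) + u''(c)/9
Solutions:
 u(c) = C1 + C2*erfi(3*sqrt(2)*c/2)


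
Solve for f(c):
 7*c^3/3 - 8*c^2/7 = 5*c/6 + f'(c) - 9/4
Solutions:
 f(c) = C1 + 7*c^4/12 - 8*c^3/21 - 5*c^2/12 + 9*c/4


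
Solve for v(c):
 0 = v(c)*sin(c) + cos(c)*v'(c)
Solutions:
 v(c) = C1*cos(c)


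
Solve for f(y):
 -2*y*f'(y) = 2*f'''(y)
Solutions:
 f(y) = C1 + Integral(C2*airyai(-y) + C3*airybi(-y), y)


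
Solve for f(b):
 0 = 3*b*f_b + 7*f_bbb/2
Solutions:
 f(b) = C1 + Integral(C2*airyai(-6^(1/3)*7^(2/3)*b/7) + C3*airybi(-6^(1/3)*7^(2/3)*b/7), b)


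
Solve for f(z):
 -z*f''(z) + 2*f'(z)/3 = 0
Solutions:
 f(z) = C1 + C2*z^(5/3)


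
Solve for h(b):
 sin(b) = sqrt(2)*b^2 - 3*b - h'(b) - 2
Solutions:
 h(b) = C1 + sqrt(2)*b^3/3 - 3*b^2/2 - 2*b + cos(b)


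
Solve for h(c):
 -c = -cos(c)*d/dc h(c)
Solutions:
 h(c) = C1 + Integral(c/cos(c), c)


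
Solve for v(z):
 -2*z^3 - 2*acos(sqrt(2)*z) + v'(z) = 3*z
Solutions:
 v(z) = C1 + z^4/2 + 3*z^2/2 + 2*z*acos(sqrt(2)*z) - sqrt(2)*sqrt(1 - 2*z^2)


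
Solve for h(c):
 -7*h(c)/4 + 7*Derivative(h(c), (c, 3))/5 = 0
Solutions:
 h(c) = C3*exp(10^(1/3)*c/2) + (C1*sin(10^(1/3)*sqrt(3)*c/4) + C2*cos(10^(1/3)*sqrt(3)*c/4))*exp(-10^(1/3)*c/4)


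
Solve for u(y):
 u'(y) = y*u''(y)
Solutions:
 u(y) = C1 + C2*y^2


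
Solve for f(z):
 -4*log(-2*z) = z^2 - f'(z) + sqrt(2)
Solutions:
 f(z) = C1 + z^3/3 + 4*z*log(-z) + z*(-4 + sqrt(2) + 4*log(2))


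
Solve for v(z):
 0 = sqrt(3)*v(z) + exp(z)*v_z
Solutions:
 v(z) = C1*exp(sqrt(3)*exp(-z))


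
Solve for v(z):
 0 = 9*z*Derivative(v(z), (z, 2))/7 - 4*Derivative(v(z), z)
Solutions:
 v(z) = C1 + C2*z^(37/9)


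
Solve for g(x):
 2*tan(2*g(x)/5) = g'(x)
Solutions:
 g(x) = -5*asin(C1*exp(4*x/5))/2 + 5*pi/2
 g(x) = 5*asin(C1*exp(4*x/5))/2


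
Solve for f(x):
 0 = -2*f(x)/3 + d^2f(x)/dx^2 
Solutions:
 f(x) = C1*exp(-sqrt(6)*x/3) + C2*exp(sqrt(6)*x/3)


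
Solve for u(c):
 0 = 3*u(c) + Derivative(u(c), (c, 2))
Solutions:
 u(c) = C1*sin(sqrt(3)*c) + C2*cos(sqrt(3)*c)


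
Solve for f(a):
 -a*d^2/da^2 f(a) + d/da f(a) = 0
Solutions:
 f(a) = C1 + C2*a^2


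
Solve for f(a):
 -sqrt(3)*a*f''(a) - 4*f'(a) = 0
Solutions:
 f(a) = C1 + C2*a^(1 - 4*sqrt(3)/3)


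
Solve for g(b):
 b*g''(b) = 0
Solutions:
 g(b) = C1 + C2*b


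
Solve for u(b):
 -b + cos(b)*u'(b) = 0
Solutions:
 u(b) = C1 + Integral(b/cos(b), b)


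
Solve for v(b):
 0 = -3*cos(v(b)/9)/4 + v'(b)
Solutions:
 -3*b/4 - 9*log(sin(v(b)/9) - 1)/2 + 9*log(sin(v(b)/9) + 1)/2 = C1


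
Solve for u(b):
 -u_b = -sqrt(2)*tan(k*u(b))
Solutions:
 u(b) = Piecewise((-asin(exp(C1*k + sqrt(2)*b*k))/k + pi/k, Ne(k, 0)), (nan, True))
 u(b) = Piecewise((asin(exp(C1*k + sqrt(2)*b*k))/k, Ne(k, 0)), (nan, True))


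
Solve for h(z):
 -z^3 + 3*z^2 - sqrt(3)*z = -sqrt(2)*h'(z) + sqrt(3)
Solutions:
 h(z) = C1 + sqrt(2)*z^4/8 - sqrt(2)*z^3/2 + sqrt(6)*z^2/4 + sqrt(6)*z/2


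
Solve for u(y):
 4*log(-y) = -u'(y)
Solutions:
 u(y) = C1 - 4*y*log(-y) + 4*y


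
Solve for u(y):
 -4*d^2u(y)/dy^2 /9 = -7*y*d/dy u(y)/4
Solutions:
 u(y) = C1 + C2*erfi(3*sqrt(14)*y/8)


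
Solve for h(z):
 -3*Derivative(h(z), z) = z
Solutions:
 h(z) = C1 - z^2/6


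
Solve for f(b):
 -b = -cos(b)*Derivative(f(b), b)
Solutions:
 f(b) = C1 + Integral(b/cos(b), b)


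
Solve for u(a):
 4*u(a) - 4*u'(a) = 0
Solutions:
 u(a) = C1*exp(a)


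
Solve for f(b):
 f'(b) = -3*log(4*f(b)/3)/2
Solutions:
 2*Integral(1/(log(_y) - log(3) + 2*log(2)), (_y, f(b)))/3 = C1 - b


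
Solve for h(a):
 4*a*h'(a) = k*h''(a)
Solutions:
 h(a) = C1 + C2*erf(sqrt(2)*a*sqrt(-1/k))/sqrt(-1/k)


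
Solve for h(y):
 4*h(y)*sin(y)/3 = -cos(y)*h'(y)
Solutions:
 h(y) = C1*cos(y)^(4/3)


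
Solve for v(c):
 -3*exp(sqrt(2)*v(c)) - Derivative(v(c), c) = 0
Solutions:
 v(c) = sqrt(2)*(2*log(1/(C1 + 3*c)) - log(2))/4


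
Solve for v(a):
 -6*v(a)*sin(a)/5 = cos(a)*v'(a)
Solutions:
 v(a) = C1*cos(a)^(6/5)


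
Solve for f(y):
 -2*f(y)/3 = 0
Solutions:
 f(y) = 0


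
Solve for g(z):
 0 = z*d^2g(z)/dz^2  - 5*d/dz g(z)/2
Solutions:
 g(z) = C1 + C2*z^(7/2)


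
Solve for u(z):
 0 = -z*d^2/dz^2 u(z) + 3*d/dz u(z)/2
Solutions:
 u(z) = C1 + C2*z^(5/2)


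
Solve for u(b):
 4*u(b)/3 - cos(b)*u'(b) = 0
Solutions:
 u(b) = C1*(sin(b) + 1)^(2/3)/(sin(b) - 1)^(2/3)


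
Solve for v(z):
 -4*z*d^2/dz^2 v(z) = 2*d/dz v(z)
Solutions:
 v(z) = C1 + C2*sqrt(z)


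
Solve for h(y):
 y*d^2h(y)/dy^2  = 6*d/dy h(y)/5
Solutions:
 h(y) = C1 + C2*y^(11/5)


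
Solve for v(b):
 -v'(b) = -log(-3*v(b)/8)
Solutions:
 -Integral(1/(log(-_y) - 3*log(2) + log(3)), (_y, v(b))) = C1 - b


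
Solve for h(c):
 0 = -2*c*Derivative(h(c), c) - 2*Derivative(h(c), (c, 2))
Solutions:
 h(c) = C1 + C2*erf(sqrt(2)*c/2)


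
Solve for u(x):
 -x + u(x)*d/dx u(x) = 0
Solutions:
 u(x) = -sqrt(C1 + x^2)
 u(x) = sqrt(C1 + x^2)


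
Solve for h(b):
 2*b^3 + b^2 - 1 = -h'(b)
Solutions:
 h(b) = C1 - b^4/2 - b^3/3 + b


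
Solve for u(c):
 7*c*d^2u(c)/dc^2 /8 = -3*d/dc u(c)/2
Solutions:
 u(c) = C1 + C2/c^(5/7)


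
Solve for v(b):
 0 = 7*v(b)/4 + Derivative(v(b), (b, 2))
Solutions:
 v(b) = C1*sin(sqrt(7)*b/2) + C2*cos(sqrt(7)*b/2)


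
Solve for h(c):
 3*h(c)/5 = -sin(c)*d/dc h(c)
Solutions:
 h(c) = C1*(cos(c) + 1)^(3/10)/(cos(c) - 1)^(3/10)


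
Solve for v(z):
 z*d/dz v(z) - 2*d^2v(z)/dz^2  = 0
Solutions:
 v(z) = C1 + C2*erfi(z/2)


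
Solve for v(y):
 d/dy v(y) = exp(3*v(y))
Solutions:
 v(y) = log(-1/(C1 + 3*y))/3
 v(y) = log((-1/(C1 + y))^(1/3)*(-3^(2/3) - 3*3^(1/6)*I)/6)
 v(y) = log((-1/(C1 + y))^(1/3)*(-3^(2/3) + 3*3^(1/6)*I)/6)


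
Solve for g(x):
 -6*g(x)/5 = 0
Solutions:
 g(x) = 0


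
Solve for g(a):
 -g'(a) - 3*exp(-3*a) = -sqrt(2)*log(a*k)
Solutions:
 g(a) = C1 + sqrt(2)*a*log(a*k) - sqrt(2)*a + exp(-3*a)


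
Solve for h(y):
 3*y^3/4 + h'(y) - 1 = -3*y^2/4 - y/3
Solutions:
 h(y) = C1 - 3*y^4/16 - y^3/4 - y^2/6 + y


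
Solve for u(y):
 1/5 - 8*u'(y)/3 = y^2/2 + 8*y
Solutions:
 u(y) = C1 - y^3/16 - 3*y^2/2 + 3*y/40


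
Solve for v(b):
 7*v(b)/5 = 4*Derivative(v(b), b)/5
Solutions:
 v(b) = C1*exp(7*b/4)


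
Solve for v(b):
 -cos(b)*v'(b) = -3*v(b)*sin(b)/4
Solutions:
 v(b) = C1/cos(b)^(3/4)


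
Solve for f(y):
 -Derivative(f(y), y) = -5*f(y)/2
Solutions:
 f(y) = C1*exp(5*y/2)


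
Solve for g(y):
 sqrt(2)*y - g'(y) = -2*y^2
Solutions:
 g(y) = C1 + 2*y^3/3 + sqrt(2)*y^2/2


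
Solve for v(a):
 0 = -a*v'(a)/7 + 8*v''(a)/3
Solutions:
 v(a) = C1 + C2*erfi(sqrt(21)*a/28)


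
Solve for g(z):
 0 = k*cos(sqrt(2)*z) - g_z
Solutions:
 g(z) = C1 + sqrt(2)*k*sin(sqrt(2)*z)/2


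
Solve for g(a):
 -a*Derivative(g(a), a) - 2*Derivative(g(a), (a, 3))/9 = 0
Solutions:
 g(a) = C1 + Integral(C2*airyai(-6^(2/3)*a/2) + C3*airybi(-6^(2/3)*a/2), a)


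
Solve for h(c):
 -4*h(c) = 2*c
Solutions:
 h(c) = -c/2


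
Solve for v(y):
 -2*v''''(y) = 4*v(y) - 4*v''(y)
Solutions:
 v(y) = (C1*sin(2^(1/4)*y*sqrt(2 - sqrt(2))/2) + C2*cos(2^(1/4)*y*sqrt(2 - sqrt(2))/2))*exp(-2^(1/4)*y*sqrt(sqrt(2) + 2)/2) + (C3*sin(2^(1/4)*y*sqrt(2 - sqrt(2))/2) + C4*cos(2^(1/4)*y*sqrt(2 - sqrt(2))/2))*exp(2^(1/4)*y*sqrt(sqrt(2) + 2)/2)


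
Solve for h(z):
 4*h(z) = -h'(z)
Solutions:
 h(z) = C1*exp(-4*z)


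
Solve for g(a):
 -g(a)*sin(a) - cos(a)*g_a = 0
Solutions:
 g(a) = C1*cos(a)


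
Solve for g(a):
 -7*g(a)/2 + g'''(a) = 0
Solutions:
 g(a) = C3*exp(2^(2/3)*7^(1/3)*a/2) + (C1*sin(2^(2/3)*sqrt(3)*7^(1/3)*a/4) + C2*cos(2^(2/3)*sqrt(3)*7^(1/3)*a/4))*exp(-2^(2/3)*7^(1/3)*a/4)


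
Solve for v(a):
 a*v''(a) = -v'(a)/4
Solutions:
 v(a) = C1 + C2*a^(3/4)
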